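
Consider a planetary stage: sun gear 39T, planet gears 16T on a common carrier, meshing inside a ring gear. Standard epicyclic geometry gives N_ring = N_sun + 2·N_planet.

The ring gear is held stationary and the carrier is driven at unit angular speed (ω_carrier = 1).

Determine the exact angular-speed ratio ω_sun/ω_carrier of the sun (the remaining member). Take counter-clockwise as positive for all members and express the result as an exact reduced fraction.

110/39

N_ring = 39 + 2·16 = 71
39(ω_s−ω_c) = −71(ω_r−ω_c),  ω_r=0, ω_c=1
ω_s = 1 − (71/39)(0−1) = 110/39
ω_s/ω_c = 110/39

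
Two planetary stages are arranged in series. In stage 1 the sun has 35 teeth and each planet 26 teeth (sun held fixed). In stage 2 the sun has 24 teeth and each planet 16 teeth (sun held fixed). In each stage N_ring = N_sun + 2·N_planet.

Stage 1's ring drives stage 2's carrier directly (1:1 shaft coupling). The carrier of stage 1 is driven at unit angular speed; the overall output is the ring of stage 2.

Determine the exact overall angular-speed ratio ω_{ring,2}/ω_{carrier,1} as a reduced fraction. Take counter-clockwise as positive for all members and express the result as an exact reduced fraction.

Stage 1: N_ring = 35 + 2·26 = 87
Stage 1: 35(ω_s−ω_c) = −87(ω_r−ω_c),  ω_s=0, ω_c=1
Stage 1: ω_r = 1 − (35/87)(0−1) = 122/87
  ⇒ ω_r¹/ω_c¹ = 122/87
Stage 2: N_ring = 24 + 2·16 = 56
Stage 2: 24(ω_s−ω_c) = −56(ω_r−ω_c),  ω_s=0, ω_c=1
Stage 2: ω_r = 1 − (24/56)(0−1) = 10/7
  ⇒ ω_r²/ω_c² = 10/7
Coupling ω_c² = ω_r¹ ⇒ overall = 122/87 × 10/7 = 1220/609

1220/609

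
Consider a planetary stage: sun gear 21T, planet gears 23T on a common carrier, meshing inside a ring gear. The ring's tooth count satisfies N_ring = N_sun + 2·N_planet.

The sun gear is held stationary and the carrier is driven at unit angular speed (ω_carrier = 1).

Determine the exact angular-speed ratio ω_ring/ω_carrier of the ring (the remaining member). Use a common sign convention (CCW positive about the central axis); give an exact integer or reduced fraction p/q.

N_ring = 21 + 2·23 = 67
21(ω_s−ω_c) = −67(ω_r−ω_c),  ω_s=0, ω_c=1
ω_r = 1 − (21/67)(0−1) = 88/67
ω_r/ω_c = 88/67

88/67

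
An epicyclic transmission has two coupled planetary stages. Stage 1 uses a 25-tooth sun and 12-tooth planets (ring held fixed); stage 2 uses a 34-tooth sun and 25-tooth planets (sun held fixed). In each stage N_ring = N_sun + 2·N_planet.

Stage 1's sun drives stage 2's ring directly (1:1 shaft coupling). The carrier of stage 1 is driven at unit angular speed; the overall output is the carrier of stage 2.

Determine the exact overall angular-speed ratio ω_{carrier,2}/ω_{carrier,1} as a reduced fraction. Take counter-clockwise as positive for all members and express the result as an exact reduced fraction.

Stage 1: N_ring = 25 + 2·12 = 49
Stage 1: 25(ω_s−ω_c) = −49(ω_r−ω_c),  ω_r=0, ω_c=1
Stage 1: ω_s = 1 − (49/25)(0−1) = 74/25
  ⇒ ω_s¹/ω_c¹ = 74/25
Stage 2: N_ring = 34 + 2·25 = 84
Stage 2: 34(ω_s−ω_c) = −84(ω_r−ω_c),  ω_s=0, ω_r=1
Stage 2: 34(0−ω_c) = −84(1−ω_c)  ⇒  118ω_c = 84  ⇒  ω_c = 42/59
  ⇒ ω_c²/ω_r² = 42/59
Coupling ω_r² = ω_s¹ ⇒ overall = 74/25 × 42/59 = 3108/1475

3108/1475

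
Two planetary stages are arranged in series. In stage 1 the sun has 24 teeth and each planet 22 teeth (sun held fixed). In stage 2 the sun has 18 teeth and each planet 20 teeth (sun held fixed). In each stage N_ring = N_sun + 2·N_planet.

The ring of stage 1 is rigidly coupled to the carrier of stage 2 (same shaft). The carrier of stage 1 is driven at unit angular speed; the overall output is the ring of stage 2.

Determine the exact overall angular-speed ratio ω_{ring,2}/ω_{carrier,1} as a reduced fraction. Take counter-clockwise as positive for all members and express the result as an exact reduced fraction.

874/493

Stage 1: N_ring = 24 + 2·22 = 68
Stage 1: 24(ω_s−ω_c) = −68(ω_r−ω_c),  ω_s=0, ω_c=1
Stage 1: ω_r = 1 − (24/68)(0−1) = 23/17
  ⇒ ω_r¹/ω_c¹ = 23/17
Stage 2: N_ring = 18 + 2·20 = 58
Stage 2: 18(ω_s−ω_c) = −58(ω_r−ω_c),  ω_s=0, ω_c=1
Stage 2: ω_r = 1 − (18/58)(0−1) = 38/29
  ⇒ ω_r²/ω_c² = 38/29
Coupling ω_c² = ω_r¹ ⇒ overall = 23/17 × 38/29 = 874/493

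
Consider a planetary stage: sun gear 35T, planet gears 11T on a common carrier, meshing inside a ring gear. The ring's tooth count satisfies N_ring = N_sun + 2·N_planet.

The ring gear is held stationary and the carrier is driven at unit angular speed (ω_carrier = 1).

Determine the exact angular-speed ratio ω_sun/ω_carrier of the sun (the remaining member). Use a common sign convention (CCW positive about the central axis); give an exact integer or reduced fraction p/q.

92/35

N_ring = 35 + 2·11 = 57
35(ω_s−ω_c) = −57(ω_r−ω_c),  ω_r=0, ω_c=1
ω_s = 1 − (57/35)(0−1) = 92/35
ω_s/ω_c = 92/35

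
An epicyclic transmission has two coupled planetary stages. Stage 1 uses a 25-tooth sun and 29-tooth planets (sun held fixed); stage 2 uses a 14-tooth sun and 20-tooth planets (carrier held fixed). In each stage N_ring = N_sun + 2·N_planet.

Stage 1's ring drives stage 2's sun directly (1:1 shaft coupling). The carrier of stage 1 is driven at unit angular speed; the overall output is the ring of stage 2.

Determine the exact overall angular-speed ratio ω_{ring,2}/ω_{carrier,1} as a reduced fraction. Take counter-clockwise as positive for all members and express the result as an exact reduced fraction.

-28/83

Stage 1: N_ring = 25 + 2·29 = 83
Stage 1: 25(ω_s−ω_c) = −83(ω_r−ω_c),  ω_s=0, ω_c=1
Stage 1: ω_r = 1 − (25/83)(0−1) = 108/83
  ⇒ ω_r¹/ω_c¹ = 108/83
Stage 2: N_ring = 14 + 2·20 = 54
Stage 2: 14(ω_s−ω_c) = −54(ω_r−ω_c),  ω_c=0, ω_s=1
Stage 2: ω_r = 0 − (14/54)(1−0) = -7/27
  ⇒ ω_r²/ω_s² = -7/27
Coupling ω_s² = ω_r¹ ⇒ overall = 108/83 × -7/27 = -28/83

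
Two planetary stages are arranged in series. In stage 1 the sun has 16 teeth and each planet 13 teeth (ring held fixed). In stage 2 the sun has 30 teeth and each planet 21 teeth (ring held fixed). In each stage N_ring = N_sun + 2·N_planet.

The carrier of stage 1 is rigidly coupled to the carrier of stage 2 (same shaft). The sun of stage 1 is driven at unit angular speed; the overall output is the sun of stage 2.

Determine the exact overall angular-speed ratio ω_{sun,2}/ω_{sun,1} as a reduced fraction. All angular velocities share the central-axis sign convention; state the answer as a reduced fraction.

136/145

Stage 1: N_ring = 16 + 2·13 = 42
Stage 1: 16(ω_s−ω_c) = −42(ω_r−ω_c),  ω_r=0, ω_s=1
Stage 1: 16(1−ω_c) = −42(0−ω_c)  ⇒  58ω_c = 16  ⇒  ω_c = 8/29
  ⇒ ω_c¹/ω_s¹ = 8/29
Stage 2: N_ring = 30 + 2·21 = 72
Stage 2: 30(ω_s−ω_c) = −72(ω_r−ω_c),  ω_r=0, ω_c=1
Stage 2: ω_s = 1 − (72/30)(0−1) = 17/5
  ⇒ ω_s²/ω_c² = 17/5
Coupling ω_c² = ω_c¹ ⇒ overall = 8/29 × 17/5 = 136/145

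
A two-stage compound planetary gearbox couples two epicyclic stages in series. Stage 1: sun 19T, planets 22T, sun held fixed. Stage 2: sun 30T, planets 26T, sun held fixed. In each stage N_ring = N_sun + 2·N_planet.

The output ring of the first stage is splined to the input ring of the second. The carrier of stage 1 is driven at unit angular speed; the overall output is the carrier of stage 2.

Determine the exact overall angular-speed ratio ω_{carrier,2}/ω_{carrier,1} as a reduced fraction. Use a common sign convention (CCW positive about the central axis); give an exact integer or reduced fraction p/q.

1681/1764

Stage 1: N_ring = 19 + 2·22 = 63
Stage 1: 19(ω_s−ω_c) = −63(ω_r−ω_c),  ω_s=0, ω_c=1
Stage 1: ω_r = 1 − (19/63)(0−1) = 82/63
  ⇒ ω_r¹/ω_c¹ = 82/63
Stage 2: N_ring = 30 + 2·26 = 82
Stage 2: 30(ω_s−ω_c) = −82(ω_r−ω_c),  ω_s=0, ω_r=1
Stage 2: 30(0−ω_c) = −82(1−ω_c)  ⇒  112ω_c = 82  ⇒  ω_c = 41/56
  ⇒ ω_c²/ω_r² = 41/56
Coupling ω_r² = ω_r¹ ⇒ overall = 82/63 × 41/56 = 1681/1764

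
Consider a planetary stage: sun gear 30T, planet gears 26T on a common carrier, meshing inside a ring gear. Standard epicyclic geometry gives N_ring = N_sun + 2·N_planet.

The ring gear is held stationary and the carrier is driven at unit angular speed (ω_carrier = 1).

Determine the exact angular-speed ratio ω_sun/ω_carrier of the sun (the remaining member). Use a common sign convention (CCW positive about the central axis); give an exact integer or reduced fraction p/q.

56/15

N_ring = 30 + 2·26 = 82
30(ω_s−ω_c) = −82(ω_r−ω_c),  ω_r=0, ω_c=1
ω_s = 1 − (82/30)(0−1) = 56/15
ω_s/ω_c = 56/15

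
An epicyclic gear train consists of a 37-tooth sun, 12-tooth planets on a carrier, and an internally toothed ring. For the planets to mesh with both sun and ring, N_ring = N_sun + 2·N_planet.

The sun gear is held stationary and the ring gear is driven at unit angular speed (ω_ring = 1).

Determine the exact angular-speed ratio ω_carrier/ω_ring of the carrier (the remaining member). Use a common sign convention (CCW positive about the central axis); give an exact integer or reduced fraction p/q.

61/98

N_ring = 37 + 2·12 = 61
37(ω_s−ω_c) = −61(ω_r−ω_c),  ω_s=0, ω_r=1
37(0−ω_c) = −61(1−ω_c)  ⇒  98ω_c = 61  ⇒  ω_c = 61/98
ω_c/ω_r = 61/98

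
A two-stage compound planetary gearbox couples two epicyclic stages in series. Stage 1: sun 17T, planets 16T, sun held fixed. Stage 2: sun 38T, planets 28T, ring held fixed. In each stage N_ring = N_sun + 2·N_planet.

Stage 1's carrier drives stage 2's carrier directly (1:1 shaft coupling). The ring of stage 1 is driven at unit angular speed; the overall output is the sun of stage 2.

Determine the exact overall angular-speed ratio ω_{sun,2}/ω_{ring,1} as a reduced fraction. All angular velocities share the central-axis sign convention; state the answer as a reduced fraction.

Stage 1: N_ring = 17 + 2·16 = 49
Stage 1: 17(ω_s−ω_c) = −49(ω_r−ω_c),  ω_s=0, ω_r=1
Stage 1: 17(0−ω_c) = −49(1−ω_c)  ⇒  66ω_c = 49  ⇒  ω_c = 49/66
  ⇒ ω_c¹/ω_r¹ = 49/66
Stage 2: N_ring = 38 + 2·28 = 94
Stage 2: 38(ω_s−ω_c) = −94(ω_r−ω_c),  ω_r=0, ω_c=1
Stage 2: ω_s = 1 − (94/38)(0−1) = 66/19
  ⇒ ω_s²/ω_c² = 66/19
Coupling ω_c² = ω_c¹ ⇒ overall = 49/66 × 66/19 = 49/19

49/19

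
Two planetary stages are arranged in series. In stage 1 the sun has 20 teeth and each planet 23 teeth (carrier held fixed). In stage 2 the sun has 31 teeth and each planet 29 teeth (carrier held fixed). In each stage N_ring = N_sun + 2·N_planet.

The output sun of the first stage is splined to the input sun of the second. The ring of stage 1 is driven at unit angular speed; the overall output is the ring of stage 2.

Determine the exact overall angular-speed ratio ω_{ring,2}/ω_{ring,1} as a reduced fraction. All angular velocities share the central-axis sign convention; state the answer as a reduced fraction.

Stage 1: N_ring = 20 + 2·23 = 66
Stage 1: 20(ω_s−ω_c) = −66(ω_r−ω_c),  ω_c=0, ω_r=1
Stage 1: ω_s = 0 − (66/20)(1−0) = -33/10
  ⇒ ω_s¹/ω_r¹ = -33/10
Stage 2: N_ring = 31 + 2·29 = 89
Stage 2: 31(ω_s−ω_c) = −89(ω_r−ω_c),  ω_c=0, ω_s=1
Stage 2: ω_r = 0 − (31/89)(1−0) = -31/89
  ⇒ ω_r²/ω_s² = -31/89
Coupling ω_s² = ω_s¹ ⇒ overall = -33/10 × -31/89 = 1023/890

1023/890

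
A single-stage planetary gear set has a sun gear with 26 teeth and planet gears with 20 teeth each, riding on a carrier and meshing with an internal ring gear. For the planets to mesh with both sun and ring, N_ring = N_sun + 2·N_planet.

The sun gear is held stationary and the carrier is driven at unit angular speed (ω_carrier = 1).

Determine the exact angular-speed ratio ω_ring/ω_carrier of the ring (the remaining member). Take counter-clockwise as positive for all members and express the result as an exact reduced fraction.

N_ring = 26 + 2·20 = 66
26(ω_s−ω_c) = −66(ω_r−ω_c),  ω_s=0, ω_c=1
ω_r = 1 − (26/66)(0−1) = 46/33
ω_r/ω_c = 46/33

46/33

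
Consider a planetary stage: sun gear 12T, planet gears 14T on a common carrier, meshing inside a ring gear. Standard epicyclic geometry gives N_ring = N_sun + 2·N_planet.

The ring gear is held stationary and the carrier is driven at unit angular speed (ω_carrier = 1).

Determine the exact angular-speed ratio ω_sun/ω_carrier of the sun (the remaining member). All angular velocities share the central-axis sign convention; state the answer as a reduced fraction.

13/3

N_ring = 12 + 2·14 = 40
12(ω_s−ω_c) = −40(ω_r−ω_c),  ω_r=0, ω_c=1
ω_s = 1 − (40/12)(0−1) = 13/3
ω_s/ω_c = 13/3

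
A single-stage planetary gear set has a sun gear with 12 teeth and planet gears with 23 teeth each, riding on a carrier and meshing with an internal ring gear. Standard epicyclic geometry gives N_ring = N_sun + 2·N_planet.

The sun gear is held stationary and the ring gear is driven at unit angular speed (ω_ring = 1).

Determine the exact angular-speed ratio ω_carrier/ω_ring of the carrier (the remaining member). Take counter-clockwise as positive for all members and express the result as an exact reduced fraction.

29/35

N_ring = 12 + 2·23 = 58
12(ω_s−ω_c) = −58(ω_r−ω_c),  ω_s=0, ω_r=1
12(0−ω_c) = −58(1−ω_c)  ⇒  70ω_c = 58  ⇒  ω_c = 29/35
ω_c/ω_r = 29/35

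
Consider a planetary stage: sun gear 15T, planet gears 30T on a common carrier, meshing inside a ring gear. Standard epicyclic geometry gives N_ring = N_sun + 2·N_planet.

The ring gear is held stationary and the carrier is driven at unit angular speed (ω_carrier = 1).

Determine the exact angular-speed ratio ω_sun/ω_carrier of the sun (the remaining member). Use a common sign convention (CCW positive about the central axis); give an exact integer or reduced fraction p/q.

6

N_ring = 15 + 2·30 = 75
15(ω_s−ω_c) = −75(ω_r−ω_c),  ω_r=0, ω_c=1
ω_s = 1 − (75/15)(0−1) = 6
ω_s/ω_c = 6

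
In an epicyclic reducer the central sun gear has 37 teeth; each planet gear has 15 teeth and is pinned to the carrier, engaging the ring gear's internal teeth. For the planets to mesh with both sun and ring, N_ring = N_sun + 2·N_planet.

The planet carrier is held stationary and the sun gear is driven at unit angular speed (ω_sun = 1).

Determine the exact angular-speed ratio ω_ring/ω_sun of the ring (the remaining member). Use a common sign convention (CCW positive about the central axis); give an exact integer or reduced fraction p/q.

-37/67

N_ring = 37 + 2·15 = 67
37(ω_s−ω_c) = −67(ω_r−ω_c),  ω_c=0, ω_s=1
ω_r = 0 − (37/67)(1−0) = -37/67
ω_r/ω_s = -37/67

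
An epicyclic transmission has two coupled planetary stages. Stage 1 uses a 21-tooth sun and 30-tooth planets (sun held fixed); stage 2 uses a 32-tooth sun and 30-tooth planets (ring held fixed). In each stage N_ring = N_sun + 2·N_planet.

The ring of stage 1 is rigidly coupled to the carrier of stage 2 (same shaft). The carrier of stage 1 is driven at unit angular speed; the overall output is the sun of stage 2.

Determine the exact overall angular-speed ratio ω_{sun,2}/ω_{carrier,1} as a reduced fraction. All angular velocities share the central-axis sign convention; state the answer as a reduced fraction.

527/108

Stage 1: N_ring = 21 + 2·30 = 81
Stage 1: 21(ω_s−ω_c) = −81(ω_r−ω_c),  ω_s=0, ω_c=1
Stage 1: ω_r = 1 − (21/81)(0−1) = 34/27
  ⇒ ω_r¹/ω_c¹ = 34/27
Stage 2: N_ring = 32 + 2·30 = 92
Stage 2: 32(ω_s−ω_c) = −92(ω_r−ω_c),  ω_r=0, ω_c=1
Stage 2: ω_s = 1 − (92/32)(0−1) = 31/8
  ⇒ ω_s²/ω_c² = 31/8
Coupling ω_c² = ω_r¹ ⇒ overall = 34/27 × 31/8 = 527/108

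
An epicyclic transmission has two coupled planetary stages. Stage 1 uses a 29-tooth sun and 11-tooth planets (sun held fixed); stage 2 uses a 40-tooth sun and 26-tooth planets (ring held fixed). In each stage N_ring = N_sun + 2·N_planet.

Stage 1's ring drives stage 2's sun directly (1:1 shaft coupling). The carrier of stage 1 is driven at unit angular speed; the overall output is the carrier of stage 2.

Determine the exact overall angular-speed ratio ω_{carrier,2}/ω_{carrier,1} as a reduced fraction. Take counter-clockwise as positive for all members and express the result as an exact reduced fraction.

800/1683

Stage 1: N_ring = 29 + 2·11 = 51
Stage 1: 29(ω_s−ω_c) = −51(ω_r−ω_c),  ω_s=0, ω_c=1
Stage 1: ω_r = 1 − (29/51)(0−1) = 80/51
  ⇒ ω_r¹/ω_c¹ = 80/51
Stage 2: N_ring = 40 + 2·26 = 92
Stage 2: 40(ω_s−ω_c) = −92(ω_r−ω_c),  ω_r=0, ω_s=1
Stage 2: 40(1−ω_c) = −92(0−ω_c)  ⇒  132ω_c = 40  ⇒  ω_c = 10/33
  ⇒ ω_c²/ω_s² = 10/33
Coupling ω_s² = ω_r¹ ⇒ overall = 80/51 × 10/33 = 800/1683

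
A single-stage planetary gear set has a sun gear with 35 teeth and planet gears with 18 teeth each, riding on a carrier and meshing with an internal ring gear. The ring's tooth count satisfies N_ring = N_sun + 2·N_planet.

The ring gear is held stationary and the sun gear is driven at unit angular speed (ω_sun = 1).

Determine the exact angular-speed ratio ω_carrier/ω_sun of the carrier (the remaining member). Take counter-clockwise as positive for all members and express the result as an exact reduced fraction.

35/106

N_ring = 35 + 2·18 = 71
35(ω_s−ω_c) = −71(ω_r−ω_c),  ω_r=0, ω_s=1
35(1−ω_c) = −71(0−ω_c)  ⇒  106ω_c = 35  ⇒  ω_c = 35/106
ω_c/ω_s = 35/106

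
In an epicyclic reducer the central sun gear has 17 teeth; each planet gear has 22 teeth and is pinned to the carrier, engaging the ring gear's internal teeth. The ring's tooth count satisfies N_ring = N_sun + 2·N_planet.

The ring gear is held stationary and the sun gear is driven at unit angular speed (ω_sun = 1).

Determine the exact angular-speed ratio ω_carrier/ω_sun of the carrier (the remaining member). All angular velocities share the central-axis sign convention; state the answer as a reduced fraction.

17/78

N_ring = 17 + 2·22 = 61
17(ω_s−ω_c) = −61(ω_r−ω_c),  ω_r=0, ω_s=1
17(1−ω_c) = −61(0−ω_c)  ⇒  78ω_c = 17  ⇒  ω_c = 17/78
ω_c/ω_s = 17/78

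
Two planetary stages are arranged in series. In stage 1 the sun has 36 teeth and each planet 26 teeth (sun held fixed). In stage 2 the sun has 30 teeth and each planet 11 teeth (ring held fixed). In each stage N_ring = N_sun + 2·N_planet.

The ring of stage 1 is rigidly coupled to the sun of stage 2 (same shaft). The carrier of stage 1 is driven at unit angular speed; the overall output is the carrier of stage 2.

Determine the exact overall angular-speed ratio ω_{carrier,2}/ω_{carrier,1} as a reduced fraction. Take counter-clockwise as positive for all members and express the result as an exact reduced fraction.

Stage 1: N_ring = 36 + 2·26 = 88
Stage 1: 36(ω_s−ω_c) = −88(ω_r−ω_c),  ω_s=0, ω_c=1
Stage 1: ω_r = 1 − (36/88)(0−1) = 31/22
  ⇒ ω_r¹/ω_c¹ = 31/22
Stage 2: N_ring = 30 + 2·11 = 52
Stage 2: 30(ω_s−ω_c) = −52(ω_r−ω_c),  ω_r=0, ω_s=1
Stage 2: 30(1−ω_c) = −52(0−ω_c)  ⇒  82ω_c = 30  ⇒  ω_c = 15/41
  ⇒ ω_c²/ω_s² = 15/41
Coupling ω_s² = ω_r¹ ⇒ overall = 31/22 × 15/41 = 465/902

465/902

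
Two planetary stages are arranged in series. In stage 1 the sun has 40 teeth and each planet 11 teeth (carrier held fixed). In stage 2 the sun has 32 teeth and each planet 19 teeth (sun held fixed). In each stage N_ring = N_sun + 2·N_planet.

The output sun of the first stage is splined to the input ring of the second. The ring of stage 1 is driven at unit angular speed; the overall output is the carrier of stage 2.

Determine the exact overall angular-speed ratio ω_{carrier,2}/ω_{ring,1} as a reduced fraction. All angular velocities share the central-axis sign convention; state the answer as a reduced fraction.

-217/204

Stage 1: N_ring = 40 + 2·11 = 62
Stage 1: 40(ω_s−ω_c) = −62(ω_r−ω_c),  ω_c=0, ω_r=1
Stage 1: ω_s = 0 − (62/40)(1−0) = -31/20
  ⇒ ω_s¹/ω_r¹ = -31/20
Stage 2: N_ring = 32 + 2·19 = 70
Stage 2: 32(ω_s−ω_c) = −70(ω_r−ω_c),  ω_s=0, ω_r=1
Stage 2: 32(0−ω_c) = −70(1−ω_c)  ⇒  102ω_c = 70  ⇒  ω_c = 35/51
  ⇒ ω_c²/ω_r² = 35/51
Coupling ω_r² = ω_s¹ ⇒ overall = -31/20 × 35/51 = -217/204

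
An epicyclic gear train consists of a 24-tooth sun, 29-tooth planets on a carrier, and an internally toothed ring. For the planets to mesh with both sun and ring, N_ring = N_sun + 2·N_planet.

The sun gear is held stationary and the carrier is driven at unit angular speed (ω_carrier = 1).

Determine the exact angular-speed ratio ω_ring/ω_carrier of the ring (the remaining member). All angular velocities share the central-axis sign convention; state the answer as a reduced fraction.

N_ring = 24 + 2·29 = 82
24(ω_s−ω_c) = −82(ω_r−ω_c),  ω_s=0, ω_c=1
ω_r = 1 − (24/82)(0−1) = 53/41
ω_r/ω_c = 53/41

53/41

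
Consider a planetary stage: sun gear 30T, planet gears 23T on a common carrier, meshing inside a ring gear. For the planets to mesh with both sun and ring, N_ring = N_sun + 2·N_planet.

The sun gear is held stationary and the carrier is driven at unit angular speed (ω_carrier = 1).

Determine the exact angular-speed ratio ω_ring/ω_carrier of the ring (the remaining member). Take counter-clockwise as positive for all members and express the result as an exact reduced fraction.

N_ring = 30 + 2·23 = 76
30(ω_s−ω_c) = −76(ω_r−ω_c),  ω_s=0, ω_c=1
ω_r = 1 − (30/76)(0−1) = 53/38
ω_r/ω_c = 53/38

53/38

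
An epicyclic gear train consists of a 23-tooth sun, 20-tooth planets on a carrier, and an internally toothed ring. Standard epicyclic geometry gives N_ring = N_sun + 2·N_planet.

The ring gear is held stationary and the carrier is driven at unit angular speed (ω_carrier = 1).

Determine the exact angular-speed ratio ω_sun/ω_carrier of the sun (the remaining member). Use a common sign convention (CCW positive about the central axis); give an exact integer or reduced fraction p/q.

86/23

N_ring = 23 + 2·20 = 63
23(ω_s−ω_c) = −63(ω_r−ω_c),  ω_r=0, ω_c=1
ω_s = 1 − (63/23)(0−1) = 86/23
ω_s/ω_c = 86/23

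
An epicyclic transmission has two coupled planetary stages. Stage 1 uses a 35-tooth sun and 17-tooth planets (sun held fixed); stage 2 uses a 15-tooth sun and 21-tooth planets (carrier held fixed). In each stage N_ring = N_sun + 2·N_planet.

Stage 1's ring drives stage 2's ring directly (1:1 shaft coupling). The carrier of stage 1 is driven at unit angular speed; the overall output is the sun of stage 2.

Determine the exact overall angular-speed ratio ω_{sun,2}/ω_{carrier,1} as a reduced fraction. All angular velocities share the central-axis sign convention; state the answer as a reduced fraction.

-1976/345

Stage 1: N_ring = 35 + 2·17 = 69
Stage 1: 35(ω_s−ω_c) = −69(ω_r−ω_c),  ω_s=0, ω_c=1
Stage 1: ω_r = 1 − (35/69)(0−1) = 104/69
  ⇒ ω_r¹/ω_c¹ = 104/69
Stage 2: N_ring = 15 + 2·21 = 57
Stage 2: 15(ω_s−ω_c) = −57(ω_r−ω_c),  ω_c=0, ω_r=1
Stage 2: ω_s = 0 − (57/15)(1−0) = -19/5
  ⇒ ω_s²/ω_r² = -19/5
Coupling ω_r² = ω_r¹ ⇒ overall = 104/69 × -19/5 = -1976/345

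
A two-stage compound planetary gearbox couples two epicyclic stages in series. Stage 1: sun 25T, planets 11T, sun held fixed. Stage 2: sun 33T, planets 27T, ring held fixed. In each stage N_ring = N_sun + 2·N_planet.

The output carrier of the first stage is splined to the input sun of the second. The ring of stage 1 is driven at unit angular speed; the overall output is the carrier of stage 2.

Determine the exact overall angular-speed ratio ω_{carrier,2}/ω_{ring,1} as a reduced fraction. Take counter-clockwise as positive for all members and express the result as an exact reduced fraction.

Stage 1: N_ring = 25 + 2·11 = 47
Stage 1: 25(ω_s−ω_c) = −47(ω_r−ω_c),  ω_s=0, ω_r=1
Stage 1: 25(0−ω_c) = −47(1−ω_c)  ⇒  72ω_c = 47  ⇒  ω_c = 47/72
  ⇒ ω_c¹/ω_r¹ = 47/72
Stage 2: N_ring = 33 + 2·27 = 87
Stage 2: 33(ω_s−ω_c) = −87(ω_r−ω_c),  ω_r=0, ω_s=1
Stage 2: 33(1−ω_c) = −87(0−ω_c)  ⇒  120ω_c = 33  ⇒  ω_c = 11/40
  ⇒ ω_c²/ω_s² = 11/40
Coupling ω_s² = ω_c¹ ⇒ overall = 47/72 × 11/40 = 517/2880

517/2880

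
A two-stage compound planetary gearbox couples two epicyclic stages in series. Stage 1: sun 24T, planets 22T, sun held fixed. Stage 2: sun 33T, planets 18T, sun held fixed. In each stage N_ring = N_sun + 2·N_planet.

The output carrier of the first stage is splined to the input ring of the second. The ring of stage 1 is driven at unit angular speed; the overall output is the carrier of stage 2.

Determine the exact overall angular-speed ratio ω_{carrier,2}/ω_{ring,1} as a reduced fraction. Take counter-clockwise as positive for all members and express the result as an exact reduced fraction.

1/2

Stage 1: N_ring = 24 + 2·22 = 68
Stage 1: 24(ω_s−ω_c) = −68(ω_r−ω_c),  ω_s=0, ω_r=1
Stage 1: 24(0−ω_c) = −68(1−ω_c)  ⇒  92ω_c = 68  ⇒  ω_c = 17/23
  ⇒ ω_c¹/ω_r¹ = 17/23
Stage 2: N_ring = 33 + 2·18 = 69
Stage 2: 33(ω_s−ω_c) = −69(ω_r−ω_c),  ω_s=0, ω_r=1
Stage 2: 33(0−ω_c) = −69(1−ω_c)  ⇒  102ω_c = 69  ⇒  ω_c = 23/34
  ⇒ ω_c²/ω_r² = 23/34
Coupling ω_r² = ω_c¹ ⇒ overall = 17/23 × 23/34 = 1/2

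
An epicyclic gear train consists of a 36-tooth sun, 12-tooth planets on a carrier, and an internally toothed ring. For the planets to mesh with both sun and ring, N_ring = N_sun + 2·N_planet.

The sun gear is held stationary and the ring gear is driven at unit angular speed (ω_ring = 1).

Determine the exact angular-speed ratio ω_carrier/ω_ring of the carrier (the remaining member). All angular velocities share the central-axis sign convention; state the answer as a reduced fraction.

N_ring = 36 + 2·12 = 60
36(ω_s−ω_c) = −60(ω_r−ω_c),  ω_s=0, ω_r=1
36(0−ω_c) = −60(1−ω_c)  ⇒  96ω_c = 60  ⇒  ω_c = 5/8
ω_c/ω_r = 5/8

5/8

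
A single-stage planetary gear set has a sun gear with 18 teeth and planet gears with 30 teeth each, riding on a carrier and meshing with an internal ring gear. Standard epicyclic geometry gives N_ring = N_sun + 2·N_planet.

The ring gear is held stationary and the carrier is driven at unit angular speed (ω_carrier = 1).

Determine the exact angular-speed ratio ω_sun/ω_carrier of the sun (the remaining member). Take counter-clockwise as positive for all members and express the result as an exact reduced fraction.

N_ring = 18 + 2·30 = 78
18(ω_s−ω_c) = −78(ω_r−ω_c),  ω_r=0, ω_c=1
ω_s = 1 − (78/18)(0−1) = 16/3
ω_s/ω_c = 16/3

16/3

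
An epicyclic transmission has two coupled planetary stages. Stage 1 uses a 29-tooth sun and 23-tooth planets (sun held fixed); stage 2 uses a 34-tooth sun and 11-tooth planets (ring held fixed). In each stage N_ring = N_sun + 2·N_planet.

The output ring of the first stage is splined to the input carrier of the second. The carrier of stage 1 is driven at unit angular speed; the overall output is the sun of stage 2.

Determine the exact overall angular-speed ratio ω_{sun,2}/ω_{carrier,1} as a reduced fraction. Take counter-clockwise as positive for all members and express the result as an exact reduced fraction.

312/85

Stage 1: N_ring = 29 + 2·23 = 75
Stage 1: 29(ω_s−ω_c) = −75(ω_r−ω_c),  ω_s=0, ω_c=1
Stage 1: ω_r = 1 − (29/75)(0−1) = 104/75
  ⇒ ω_r¹/ω_c¹ = 104/75
Stage 2: N_ring = 34 + 2·11 = 56
Stage 2: 34(ω_s−ω_c) = −56(ω_r−ω_c),  ω_r=0, ω_c=1
Stage 2: ω_s = 1 − (56/34)(0−1) = 45/17
  ⇒ ω_s²/ω_c² = 45/17
Coupling ω_c² = ω_r¹ ⇒ overall = 104/75 × 45/17 = 312/85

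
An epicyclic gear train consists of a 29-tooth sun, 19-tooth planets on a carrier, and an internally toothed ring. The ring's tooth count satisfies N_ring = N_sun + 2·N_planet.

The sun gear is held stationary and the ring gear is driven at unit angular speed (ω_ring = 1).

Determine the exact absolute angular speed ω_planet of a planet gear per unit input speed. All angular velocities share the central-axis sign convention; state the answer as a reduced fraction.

N_ring = 29 + 2·19 = 67
29(ω_s−ω_c) = −67(ω_r−ω_c),  ω_s=0, ω_r=1
29(0−ω_c) = −67(1−ω_c)  ⇒  96ω_c = 67  ⇒  ω_c = 67/96
sun–planet: 29·(0−67/96) = −19·(ω_p−ω_c)  ⇒  ω_p−ω_c = −(29/19)·(-67/96) = 1943/1824
ω_p = 67/96 + 1943/1824 = 67/38

67/38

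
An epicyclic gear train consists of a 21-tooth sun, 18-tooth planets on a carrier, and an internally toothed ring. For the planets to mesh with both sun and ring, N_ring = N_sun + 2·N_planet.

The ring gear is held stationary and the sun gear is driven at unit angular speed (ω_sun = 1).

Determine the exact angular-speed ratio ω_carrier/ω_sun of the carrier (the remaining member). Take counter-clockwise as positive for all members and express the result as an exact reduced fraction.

7/26

N_ring = 21 + 2·18 = 57
21(ω_s−ω_c) = −57(ω_r−ω_c),  ω_r=0, ω_s=1
21(1−ω_c) = −57(0−ω_c)  ⇒  78ω_c = 21  ⇒  ω_c = 7/26
ω_c/ω_s = 7/26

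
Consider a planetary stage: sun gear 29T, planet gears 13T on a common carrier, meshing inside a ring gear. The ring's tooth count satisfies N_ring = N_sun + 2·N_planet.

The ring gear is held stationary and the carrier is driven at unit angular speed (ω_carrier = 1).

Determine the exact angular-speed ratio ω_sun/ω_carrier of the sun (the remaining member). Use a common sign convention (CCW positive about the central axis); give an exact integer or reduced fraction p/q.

84/29

N_ring = 29 + 2·13 = 55
29(ω_s−ω_c) = −55(ω_r−ω_c),  ω_r=0, ω_c=1
ω_s = 1 − (55/29)(0−1) = 84/29
ω_s/ω_c = 84/29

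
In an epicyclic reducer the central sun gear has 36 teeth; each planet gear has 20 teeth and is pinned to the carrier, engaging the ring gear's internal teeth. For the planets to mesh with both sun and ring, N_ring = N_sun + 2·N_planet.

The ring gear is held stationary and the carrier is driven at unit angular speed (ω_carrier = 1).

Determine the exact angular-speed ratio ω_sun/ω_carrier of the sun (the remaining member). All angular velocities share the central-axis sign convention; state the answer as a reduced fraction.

N_ring = 36 + 2·20 = 76
36(ω_s−ω_c) = −76(ω_r−ω_c),  ω_r=0, ω_c=1
ω_s = 1 − (76/36)(0−1) = 28/9
ω_s/ω_c = 28/9

28/9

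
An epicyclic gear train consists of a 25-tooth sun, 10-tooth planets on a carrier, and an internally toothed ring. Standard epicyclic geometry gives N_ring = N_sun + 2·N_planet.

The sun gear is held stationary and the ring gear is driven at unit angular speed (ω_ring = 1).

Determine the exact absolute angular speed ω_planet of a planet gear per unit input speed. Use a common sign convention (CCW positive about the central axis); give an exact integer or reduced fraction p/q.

9/4

N_ring = 25 + 2·10 = 45
25(ω_s−ω_c) = −45(ω_r−ω_c),  ω_s=0, ω_r=1
25(0−ω_c) = −45(1−ω_c)  ⇒  70ω_c = 45  ⇒  ω_c = 9/14
sun–planet: 25·(0−9/14) = −10·(ω_p−ω_c)  ⇒  ω_p−ω_c = −(25/10)·(-9/14) = 45/28
ω_p = 9/14 + 45/28 = 9/4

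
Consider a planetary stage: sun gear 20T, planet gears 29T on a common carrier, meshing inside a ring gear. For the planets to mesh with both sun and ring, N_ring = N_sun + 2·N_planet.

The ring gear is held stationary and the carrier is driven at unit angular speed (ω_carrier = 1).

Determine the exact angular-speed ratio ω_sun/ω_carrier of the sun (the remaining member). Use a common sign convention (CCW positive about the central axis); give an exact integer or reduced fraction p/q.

49/10

N_ring = 20 + 2·29 = 78
20(ω_s−ω_c) = −78(ω_r−ω_c),  ω_r=0, ω_c=1
ω_s = 1 − (78/20)(0−1) = 49/10
ω_s/ω_c = 49/10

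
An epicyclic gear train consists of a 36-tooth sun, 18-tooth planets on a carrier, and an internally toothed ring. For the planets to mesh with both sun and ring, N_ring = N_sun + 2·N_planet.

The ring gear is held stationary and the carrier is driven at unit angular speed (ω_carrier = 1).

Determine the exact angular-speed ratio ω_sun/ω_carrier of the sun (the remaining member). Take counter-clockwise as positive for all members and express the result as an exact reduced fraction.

3

N_ring = 36 + 2·18 = 72
36(ω_s−ω_c) = −72(ω_r−ω_c),  ω_r=0, ω_c=1
ω_s = 1 − (72/36)(0−1) = 3
ω_s/ω_c = 3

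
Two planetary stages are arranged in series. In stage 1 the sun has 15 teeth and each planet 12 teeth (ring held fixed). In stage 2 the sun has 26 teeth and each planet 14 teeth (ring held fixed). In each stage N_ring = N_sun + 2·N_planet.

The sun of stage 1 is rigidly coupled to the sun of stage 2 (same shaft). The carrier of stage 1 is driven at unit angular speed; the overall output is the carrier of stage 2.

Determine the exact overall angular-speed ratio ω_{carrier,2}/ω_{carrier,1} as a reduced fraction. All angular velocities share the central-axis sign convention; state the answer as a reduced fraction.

Stage 1: N_ring = 15 + 2·12 = 39
Stage 1: 15(ω_s−ω_c) = −39(ω_r−ω_c),  ω_r=0, ω_c=1
Stage 1: ω_s = 1 − (39/15)(0−1) = 18/5
  ⇒ ω_s¹/ω_c¹ = 18/5
Stage 2: N_ring = 26 + 2·14 = 54
Stage 2: 26(ω_s−ω_c) = −54(ω_r−ω_c),  ω_r=0, ω_s=1
Stage 2: 26(1−ω_c) = −54(0−ω_c)  ⇒  80ω_c = 26  ⇒  ω_c = 13/40
  ⇒ ω_c²/ω_s² = 13/40
Coupling ω_s² = ω_s¹ ⇒ overall = 18/5 × 13/40 = 117/100

117/100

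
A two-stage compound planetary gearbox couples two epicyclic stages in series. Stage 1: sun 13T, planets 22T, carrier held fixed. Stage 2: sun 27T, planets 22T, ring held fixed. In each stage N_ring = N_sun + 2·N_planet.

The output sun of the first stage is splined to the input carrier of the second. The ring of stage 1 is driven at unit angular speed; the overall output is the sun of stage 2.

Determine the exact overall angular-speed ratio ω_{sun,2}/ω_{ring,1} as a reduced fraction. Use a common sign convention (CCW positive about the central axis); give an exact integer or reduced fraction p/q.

Stage 1: N_ring = 13 + 2·22 = 57
Stage 1: 13(ω_s−ω_c) = −57(ω_r−ω_c),  ω_c=0, ω_r=1
Stage 1: ω_s = 0 − (57/13)(1−0) = -57/13
  ⇒ ω_s¹/ω_r¹ = -57/13
Stage 2: N_ring = 27 + 2·22 = 71
Stage 2: 27(ω_s−ω_c) = −71(ω_r−ω_c),  ω_r=0, ω_c=1
Stage 2: ω_s = 1 − (71/27)(0−1) = 98/27
  ⇒ ω_s²/ω_c² = 98/27
Coupling ω_c² = ω_s¹ ⇒ overall = -57/13 × 98/27 = -1862/117

-1862/117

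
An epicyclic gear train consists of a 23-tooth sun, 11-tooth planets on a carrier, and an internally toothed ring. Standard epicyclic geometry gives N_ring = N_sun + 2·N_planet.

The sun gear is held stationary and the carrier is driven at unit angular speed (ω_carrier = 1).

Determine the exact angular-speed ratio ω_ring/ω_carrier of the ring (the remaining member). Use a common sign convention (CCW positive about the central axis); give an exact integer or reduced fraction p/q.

68/45

N_ring = 23 + 2·11 = 45
23(ω_s−ω_c) = −45(ω_r−ω_c),  ω_s=0, ω_c=1
ω_r = 1 − (23/45)(0−1) = 68/45
ω_r/ω_c = 68/45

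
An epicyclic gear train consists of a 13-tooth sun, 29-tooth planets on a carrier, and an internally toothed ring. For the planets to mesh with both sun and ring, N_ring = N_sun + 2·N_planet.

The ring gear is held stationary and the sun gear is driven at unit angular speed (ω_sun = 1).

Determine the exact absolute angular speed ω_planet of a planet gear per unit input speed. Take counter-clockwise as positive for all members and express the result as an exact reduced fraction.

N_ring = 13 + 2·29 = 71
13(ω_s−ω_c) = −71(ω_r−ω_c),  ω_r=0, ω_s=1
13(1−ω_c) = −71(0−ω_c)  ⇒  84ω_c = 13  ⇒  ω_c = 13/84
sun–planet: 13·(1−13/84) = −29·(ω_p−ω_c)  ⇒  ω_p−ω_c = −(13/29)·(71/84) = -923/2436
ω_p = 13/84 − 923/2436 = -13/58

-13/58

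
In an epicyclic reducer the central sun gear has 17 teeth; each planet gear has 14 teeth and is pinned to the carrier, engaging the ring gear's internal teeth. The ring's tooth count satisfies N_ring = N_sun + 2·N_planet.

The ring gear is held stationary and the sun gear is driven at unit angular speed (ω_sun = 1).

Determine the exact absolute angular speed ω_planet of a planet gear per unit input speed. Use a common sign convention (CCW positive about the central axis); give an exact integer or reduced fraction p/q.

-17/28

N_ring = 17 + 2·14 = 45
17(ω_s−ω_c) = −45(ω_r−ω_c),  ω_r=0, ω_s=1
17(1−ω_c) = −45(0−ω_c)  ⇒  62ω_c = 17  ⇒  ω_c = 17/62
sun–planet: 17·(1−17/62) = −14·(ω_p−ω_c)  ⇒  ω_p−ω_c = −(17/14)·(45/62) = -765/868
ω_p = 17/62 − 765/868 = -17/28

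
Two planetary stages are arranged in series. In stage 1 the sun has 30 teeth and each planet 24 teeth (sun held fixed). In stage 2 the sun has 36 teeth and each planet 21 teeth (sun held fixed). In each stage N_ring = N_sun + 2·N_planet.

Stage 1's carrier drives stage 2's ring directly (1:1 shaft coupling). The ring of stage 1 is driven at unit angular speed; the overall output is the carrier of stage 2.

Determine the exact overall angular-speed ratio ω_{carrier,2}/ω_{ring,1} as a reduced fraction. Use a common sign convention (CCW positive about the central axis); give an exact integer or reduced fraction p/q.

169/342

Stage 1: N_ring = 30 + 2·24 = 78
Stage 1: 30(ω_s−ω_c) = −78(ω_r−ω_c),  ω_s=0, ω_r=1
Stage 1: 30(0−ω_c) = −78(1−ω_c)  ⇒  108ω_c = 78  ⇒  ω_c = 13/18
  ⇒ ω_c¹/ω_r¹ = 13/18
Stage 2: N_ring = 36 + 2·21 = 78
Stage 2: 36(ω_s−ω_c) = −78(ω_r−ω_c),  ω_s=0, ω_r=1
Stage 2: 36(0−ω_c) = −78(1−ω_c)  ⇒  114ω_c = 78  ⇒  ω_c = 13/19
  ⇒ ω_c²/ω_r² = 13/19
Coupling ω_r² = ω_c¹ ⇒ overall = 13/18 × 13/19 = 169/342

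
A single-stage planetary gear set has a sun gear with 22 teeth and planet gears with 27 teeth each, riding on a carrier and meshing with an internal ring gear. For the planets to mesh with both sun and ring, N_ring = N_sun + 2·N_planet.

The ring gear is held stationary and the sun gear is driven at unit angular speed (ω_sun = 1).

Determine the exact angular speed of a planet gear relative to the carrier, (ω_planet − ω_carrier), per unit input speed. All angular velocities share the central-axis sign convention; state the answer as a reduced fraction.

N_ring = 22 + 2·27 = 76
22(ω_s−ω_c) = −76(ω_r−ω_c),  ω_r=0, ω_s=1
22(1−ω_c) = −76(0−ω_c)  ⇒  98ω_c = 22  ⇒  ω_c = 11/49
sun–planet: 22·(1−11/49) = −27·(ω_p−ω_c)  ⇒  ω_p−ω_c = −(22/27)·(38/49) = -836/1323

-836/1323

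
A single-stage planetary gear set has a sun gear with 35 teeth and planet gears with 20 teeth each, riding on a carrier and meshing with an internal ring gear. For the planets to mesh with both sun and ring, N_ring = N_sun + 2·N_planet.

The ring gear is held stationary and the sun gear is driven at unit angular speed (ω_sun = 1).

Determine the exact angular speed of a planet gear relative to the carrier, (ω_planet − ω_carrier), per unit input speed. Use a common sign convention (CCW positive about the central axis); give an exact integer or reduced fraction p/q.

N_ring = 35 + 2·20 = 75
35(ω_s−ω_c) = −75(ω_r−ω_c),  ω_r=0, ω_s=1
35(1−ω_c) = −75(0−ω_c)  ⇒  110ω_c = 35  ⇒  ω_c = 7/22
sun–planet: 35·(1−7/22) = −20·(ω_p−ω_c)  ⇒  ω_p−ω_c = −(35/20)·(15/22) = -105/88

-105/88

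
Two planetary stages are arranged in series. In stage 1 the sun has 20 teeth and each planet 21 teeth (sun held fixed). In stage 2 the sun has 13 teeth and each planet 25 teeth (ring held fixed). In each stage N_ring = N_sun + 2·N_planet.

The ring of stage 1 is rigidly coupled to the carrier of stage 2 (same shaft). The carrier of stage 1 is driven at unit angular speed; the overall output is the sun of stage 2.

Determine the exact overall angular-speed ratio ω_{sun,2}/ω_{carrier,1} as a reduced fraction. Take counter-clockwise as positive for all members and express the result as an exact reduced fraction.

3116/403

Stage 1: N_ring = 20 + 2·21 = 62
Stage 1: 20(ω_s−ω_c) = −62(ω_r−ω_c),  ω_s=0, ω_c=1
Stage 1: ω_r = 1 − (20/62)(0−1) = 41/31
  ⇒ ω_r¹/ω_c¹ = 41/31
Stage 2: N_ring = 13 + 2·25 = 63
Stage 2: 13(ω_s−ω_c) = −63(ω_r−ω_c),  ω_r=0, ω_c=1
Stage 2: ω_s = 1 − (63/13)(0−1) = 76/13
  ⇒ ω_s²/ω_c² = 76/13
Coupling ω_c² = ω_r¹ ⇒ overall = 41/31 × 76/13 = 3116/403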